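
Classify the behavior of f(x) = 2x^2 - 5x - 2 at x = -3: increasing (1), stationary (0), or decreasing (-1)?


Compute f'(x) to determine behavior:
f'(x) = 4x - 5
f'(-3) = 4 * (-3) - 5
= -12 - 5
= -17
Since f'(-3) < 0, the function is decreasing (-1)

-1


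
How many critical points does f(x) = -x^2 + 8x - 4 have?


Find where f'(x) = 0:
f'(x) = -2x + 8
Set f'(x) = 0:
-2x + 8 = 0
x = -8 / (-2) = 4
This is a linear equation in x, so there is exactly one solution.
Number of critical points: 1

1


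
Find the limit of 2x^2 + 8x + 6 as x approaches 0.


Since polynomials are continuous, we use direct substitution.
lim(x->0) of 2x^2 + 8x + 6
= 2 * 0^2 + 8 * 0 + 6
= 0 + 0 + 6
= 6

6


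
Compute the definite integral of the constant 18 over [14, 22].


The integral of a constant k over [a, b] equals k * (b - a).
integral from 14 to 22 of 18 dx
= 18 * (22 - 14)
= 18 * 8
= 144

144


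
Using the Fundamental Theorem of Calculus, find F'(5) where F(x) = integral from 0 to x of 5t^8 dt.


By the Fundamental Theorem of Calculus (Part 1):
If F(x) = integral from 0 to x of f(t) dt, then F'(x) = f(x)
Here f(t) = 5t^8
So F'(x) = 5x^8
Evaluate at x = 5:
F'(5) = 5 * 5^8
= 5 * 390625
= 1953125

1953125


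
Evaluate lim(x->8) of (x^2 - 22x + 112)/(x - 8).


Direct substitution gives 0/0, so we factor the numerator.
Factor: (x^2 - 22x + 112) = (x - 8)(x - 14)
Cancel the common factor (x - 8):
(x^2 - 22x + 112)/(x - 8) = (x - 14)
Now substitute x = 8:
= (8) - (14) = -6

-6


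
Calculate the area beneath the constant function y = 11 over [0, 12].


The area under a constant function y = 11 is a rectangle.
Width = 12 - 0 = 12
Height = 11
Area = width * height
= 12 * 11
= 132

132


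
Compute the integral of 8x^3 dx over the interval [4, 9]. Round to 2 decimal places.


Find the antiderivative of 8x^3:
F(x) = 8/4 * x^4
Apply the Fundamental Theorem of Calculus:
F(9) - F(4)
= 8/4 * 9^4 - 8/4 * 4^4
= 8/4 * (6561 - 256)
= 8/4 * 6305
= 12610 = 12610.00

12610.00


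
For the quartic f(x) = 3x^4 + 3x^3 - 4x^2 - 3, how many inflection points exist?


Inflection points occur where f''(x) = 0 and concavity changes.
f(x) = 3x^4 + 3x^3 - 4x^2 - 3
f'(x) = 12x^3 + 9x^2 - 8x
f''(x) = 36x^2 + 18x - 8
This is a quadratic in x. Use the discriminant to count real roots.
Discriminant = (18)^2 - 4 * 36 * (-8)
= 324 - (-1152)
= 1476
Since discriminant > 0, f''(x) = 0 has 2 distinct real solutions.
A quadratic with two distinct real roots changes sign at each root, so concavity changes at both.
Number of inflection points: 2

2


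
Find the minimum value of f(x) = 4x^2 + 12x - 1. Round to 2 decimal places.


For a quadratic f(x) = ax^2 + bx + c with a > 0, the minimum is at the vertex.
Vertex x-coordinate: x = -b/(2a)
x = -(12) / (2 * 4)
x = -12/8 = -3/2
Substitute back to find the minimum value:
f(-3/2) = 4 * (-3/2)^2 + 12 * (-3/2) - 1
= 9 - 18 - 1
= -10 = -10.00

-10.00


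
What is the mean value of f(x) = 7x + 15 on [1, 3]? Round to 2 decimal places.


Average value = 1/(b-a) * integral from a to b of f(x) dx
First compute the integral of 7x + 15:
F(x) = (7/2)x^2 + 15x
F(3) = 7/2 * 9 + 15 * 3 = 153/2
F(1) = 7/2 * 1 + 15 * 1 = 37/2
Integral = 153/2 - 37/2 = 58
Average = 58 / (3 - 1) = 58 / 2
= 29 = 29.00

29.00


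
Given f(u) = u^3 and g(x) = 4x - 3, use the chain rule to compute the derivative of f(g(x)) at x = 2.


Using the chain rule: (f(g(x)))' = f'(g(x)) * g'(x)
First, find g(2):
g(2) = 4 * 2 - 3 = 5
Next, f'(u) = 3u^2
And g'(x) = 4
So f'(g(2)) * g'(2)
= 3 * 5^2 * 4
= 3 * 25 * 4
= 300

300


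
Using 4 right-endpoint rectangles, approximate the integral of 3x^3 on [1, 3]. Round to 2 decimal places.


Right Riemann sum uses right endpoints of each subinterval.
Interval: [1, 3], n = 4
dx = (3 - 1) / 4 = 1/2
Right endpoints: [3/2, 2, 5/2, 3]
f values: [81/8, 24, 375/8, 81]
Sum = dx * (sum of f values)
= 1/2 * 162
= 81 = 81.00

81.00


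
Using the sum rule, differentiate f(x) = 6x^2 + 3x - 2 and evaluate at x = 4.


Differentiate term by term using power and sum rules:
f(x) = 6x^2 + 3x - 2
f'(x) = 12x + 3
Substitute x = 4:
f'(4) = 12 * 4 + 3
= 48 + 3
= 51

51


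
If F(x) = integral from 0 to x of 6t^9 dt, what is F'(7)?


By the Fundamental Theorem of Calculus (Part 1):
If F(x) = integral from 0 to x of f(t) dt, then F'(x) = f(x)
Here f(t) = 6t^9
So F'(x) = 6x^9
Evaluate at x = 7:
F'(7) = 6 * 7^9
= 6 * 40353607
= 242121642

242121642


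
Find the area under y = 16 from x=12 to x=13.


The area under a constant function y = 16 is a rectangle.
Width = 13 - 12 = 1
Height = 16
Area = width * height
= 1 * 16
= 16

16


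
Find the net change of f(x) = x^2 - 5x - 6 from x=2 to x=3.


Net change = f(b) - f(a)
f(x) = x^2 - 5x - 6
Compute f(3):
f(3) = 1 * 3^2 - 5 * 3 - 6
= 9 - 15 - 6
= -12
Compute f(2):
f(2) = 1 * 2^2 - 5 * 2 - 6
= 4 - 10 - 6
= -12
Net change = -12 - (-12) = 0

0


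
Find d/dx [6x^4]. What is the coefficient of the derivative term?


We apply the power rule: d/dx [ax^n] = a*n * x^(n-1)
d/dx [6x^4]
= 6 * 4 * x^(4-1)
= 24x^3
The coefficient is 24

24


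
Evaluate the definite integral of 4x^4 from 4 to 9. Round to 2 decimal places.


Find the antiderivative of 4x^4:
F(x) = 4/5 * x^5
Apply the Fundamental Theorem of Calculus:
F(9) - F(4)
= 4/5 * 9^5 - 4/5 * 4^5
= 4/5 * (59049 - 1024)
= 4/5 * 58025
= 46420 = 46420.00

46420.00


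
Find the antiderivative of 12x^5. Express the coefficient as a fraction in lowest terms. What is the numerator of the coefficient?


Apply the power rule for integration:
integral of ax^n dx = a/(n+1) * x^(n+1) + C
integral of 12x^5 dx
= 12/6 * x^6 + C
= 2 * x^6 + C
The coefficient in lowest terms is 2 = 2/1, so its numerator is 2

2


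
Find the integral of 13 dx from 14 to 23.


The integral of a constant k over [a, b] equals k * (b - a).
integral from 14 to 23 of 13 dx
= 13 * (23 - 14)
= 13 * 9
= 117

117


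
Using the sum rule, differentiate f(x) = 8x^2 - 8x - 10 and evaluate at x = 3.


Differentiate term by term using power and sum rules:
f(x) = 8x^2 - 8x - 10
f'(x) = 16x - 8
Substitute x = 3:
f'(3) = 16 * 3 - 8
= 48 - 8
= 40

40


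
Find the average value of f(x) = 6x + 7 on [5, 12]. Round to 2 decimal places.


Average value = 1/(b-a) * integral from a to b of f(x) dx
First compute the integral of 6x + 7:
F(x) = 3x^2 + 7x
F(12) = 3 * 144 + 7 * 12 = 516
F(5) = 3 * 25 + 7 * 5 = 110
Integral = 516 - 110 = 406
Average = 406 / (12 - 5) = 406 / 7
= 58 = 58.00

58.00


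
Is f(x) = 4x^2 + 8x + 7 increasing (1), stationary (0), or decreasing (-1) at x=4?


Compute f'(x) to determine behavior:
f'(x) = 8x + 8
f'(4) = 8 * 4 + 8
= 32 + 8
= 40
Since f'(4) > 0, the function is increasing (1)

1


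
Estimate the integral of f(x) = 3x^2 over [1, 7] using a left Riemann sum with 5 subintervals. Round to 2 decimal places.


Left Riemann sum uses left endpoints of each subinterval.
Interval: [1, 7], n = 5
dx = (7 - 1) / 5 = 6/5
Left endpoints: [1, 11/5, 17/5, 23/5, 29/5]
f values: [3, 363/25, 867/25, 1587/25, 2523/25]
Sum = dx * (sum of f values)
= 6/5 * 1083/5
= 6498/25 = 259.92

259.92


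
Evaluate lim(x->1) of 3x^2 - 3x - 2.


Since polynomials are continuous, we use direct substitution.
lim(x->1) of 3x^2 - 3x - 2
= 3 * 1^2 - 3 * 1 - 2
= 3 - 3 - 2
= -2

-2


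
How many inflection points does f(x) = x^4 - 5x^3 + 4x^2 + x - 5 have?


Inflection points occur where f''(x) = 0 and concavity changes.
f(x) = x^4 - 5x^3 + 4x^2 + x - 5
f'(x) = 4x^3 - 15x^2 + 8x + 1
f''(x) = 12x^2 - 30x + 8
This is a quadratic in x. Use the discriminant to count real roots.
Discriminant = (-30)^2 - 4 * 12 * 8
= 900 - 384
= 516
Since discriminant > 0, f''(x) = 0 has 2 distinct real solutions.
A quadratic with two distinct real roots changes sign at each root, so concavity changes at both.
Number of inflection points: 2

2


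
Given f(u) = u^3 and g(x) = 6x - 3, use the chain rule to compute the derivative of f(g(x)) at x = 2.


Using the chain rule: (f(g(x)))' = f'(g(x)) * g'(x)
First, find g(2):
g(2) = 6 * 2 - 3 = 9
Next, f'(u) = 3u^2
And g'(x) = 6
So f'(g(2)) * g'(2)
= 3 * 9^2 * 6
= 3 * 81 * 6
= 1458

1458


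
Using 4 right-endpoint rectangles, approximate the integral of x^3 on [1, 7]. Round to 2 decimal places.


Right Riemann sum uses right endpoints of each subinterval.
Interval: [1, 7], n = 4
dx = (7 - 1) / 4 = 3/2
Right endpoints: [5/2, 4, 11/2, 7]
f values: [125/8, 64, 1331/8, 343]
Sum = dx * (sum of f values)
= 3/2 * 589
= 1767/2 = 883.50

883.50


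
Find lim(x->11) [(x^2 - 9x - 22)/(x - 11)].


Direct substitution gives 0/0, so we factor the numerator.
Factor: (x^2 - 9x - 22) = (x - 11)(x + 2)
Cancel the common factor (x - 11):
(x^2 - 9x - 22)/(x - 11) = (x + 2)
Now substitute x = 11:
= (11) - (-2) = 13

13


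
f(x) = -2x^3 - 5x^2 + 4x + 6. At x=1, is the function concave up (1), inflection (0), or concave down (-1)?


Concavity is determined by the sign of f''(x).
f(x) = -2x^3 - 5x^2 + 4x + 6
f'(x) = -6x^2 - 10x + 4
f''(x) = -12x - 10
f''(1) = -12 * 1 - 10
= -12 - 10
= -22
Since f''(1) < 0, the function is concave down (-1)

-1


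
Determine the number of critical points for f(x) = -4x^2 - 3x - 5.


Find where f'(x) = 0:
f'(x) = -8x - 3
Set f'(x) = 0:
-8x - 3 = 0
x = 3 / (-8) = -3/8
This is a linear equation in x, so there is exactly one solution.
Number of critical points: 1

1


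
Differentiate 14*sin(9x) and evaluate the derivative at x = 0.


Apply the chain rule to differentiate 14*sin(9x):
d/dx [14*sin(9x)]
= 14 * cos(9x) * d/dx(9x)
= 14 * 9 * cos(9x)
= 126 * cos(9x)
Evaluate at x = 0:
= 126 * cos(0)
= 126 * 1
= 126

126


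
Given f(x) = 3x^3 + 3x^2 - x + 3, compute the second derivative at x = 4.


First derivative:
f'(x) = 9x^2 + 6x - 1
Second derivative:
f''(x) = 18x + 6
Substitute x = 4:
f''(4) = 18 * 4 + 6
= 72 + 6
= 78

78


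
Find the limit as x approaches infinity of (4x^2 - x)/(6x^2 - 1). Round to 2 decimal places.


For limits at infinity with equal-degree polynomials,
we compare leading coefficients.
Numerator leading term: 4x^2
Denominator leading term: 6x^2
Divide both by x^2:
lim = (4 - 1/x) / (6 - 1/x^2)
As x -> infinity, the 1/x and 1/x^2 terms vanish:
= 4/6 = 2/3 ≈ 0.67

0.67


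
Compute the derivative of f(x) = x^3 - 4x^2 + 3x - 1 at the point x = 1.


Differentiate f(x) = x^3 - 4x^2 + 3x - 1 term by term:
f'(x) = 3x^2 - 8x + 3
Substitute x = 1:
f'(1) = 3 * 1^2 - 8 * 1 + 3
= 3 - 8 + 3
= -2

-2


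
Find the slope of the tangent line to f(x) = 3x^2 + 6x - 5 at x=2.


The slope of the tangent line equals f'(x) at the point.
f(x) = 3x^2 + 6x - 5
f'(x) = 6x + 6
At x = 2:
f'(2) = 6 * 2 + 6
= 12 + 6
= 18

18


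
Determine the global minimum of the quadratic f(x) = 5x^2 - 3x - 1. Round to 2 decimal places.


For a quadratic f(x) = ax^2 + bx + c with a > 0, the minimum is at the vertex.
Vertex x-coordinate: x = -b/(2a)
x = -(-3) / (2 * 5)
x = 3/10
Substitute back to find the minimum value:
f(3/10) = 5 * (3/10)^2 - 3 * (3/10) - 1
= 9/20 - 9/10 - 1
= -29/20 = -1.45

-1.45


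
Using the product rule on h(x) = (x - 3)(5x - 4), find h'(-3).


Let u(x) = x - 3 and v(x) = 5x - 4
u'(x) = 1
v'(x) = 5
Product rule: h'(x) = u'(x)*v(x) + u(x)*v'(x)
= 1 * (5x - 4) + (x - 3) * 5
At x = -3:
u(-3) = 1 * (-3) - 3 = -6
v(-3) = 5 * (-3) - 4 = -19
h'(-3) = 1 * (-19) + (-6) * 5
= -19 - 30
= -49

-49


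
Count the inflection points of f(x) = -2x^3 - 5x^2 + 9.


Inflection points occur where f''(x) = 0 and concavity changes.
f(x) = -2x^3 - 5x^2 + 9
f'(x) = -6x^2 - 10x
f''(x) = -12x - 10
Set f''(x) = 0:
-12x - 10 = 0
x = 10 / (-12) = -5/6
Since f''(x) is linear (degree 1), it changes sign at this point.
Therefore there is exactly 1 inflection point.

1


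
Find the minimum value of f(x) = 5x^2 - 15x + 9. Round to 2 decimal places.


For a quadratic f(x) = ax^2 + bx + c with a > 0, the minimum is at the vertex.
Vertex x-coordinate: x = -b/(2a)
x = -(-15) / (2 * 5)
x = 15/10 = 3/2
Substitute back to find the minimum value:
f(3/2) = 5 * (3/2)^2 - 15 * (3/2) + 9
= 45/4 - 45/2 + 9
= -9/4 = -2.25

-2.25


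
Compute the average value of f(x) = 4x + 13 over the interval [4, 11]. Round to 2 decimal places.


Average value = 1/(b-a) * integral from a to b of f(x) dx
First compute the integral of 4x + 13:
F(x) = 2x^2 + 13x
F(11) = 2 * 121 + 13 * 11 = 385
F(4) = 2 * 16 + 13 * 4 = 84
Integral = 385 - 84 = 301
Average = 301 / (11 - 4) = 301 / 7
= 43 = 43.00

43.00


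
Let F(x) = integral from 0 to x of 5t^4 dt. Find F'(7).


By the Fundamental Theorem of Calculus (Part 1):
If F(x) = integral from 0 to x of f(t) dt, then F'(x) = f(x)
Here f(t) = 5t^4
So F'(x) = 5x^4
Evaluate at x = 7:
F'(7) = 5 * 7^4
= 5 * 2401
= 12005

12005


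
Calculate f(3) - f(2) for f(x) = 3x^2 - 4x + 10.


Net change = f(b) - f(a)
f(x) = 3x^2 - 4x + 10
Compute f(3):
f(3) = 3 * 3^2 - 4 * 3 + 10
= 27 - 12 + 10
= 25
Compute f(2):
f(2) = 3 * 2^2 - 4 * 2 + 10
= 12 - 8 + 10
= 14
Net change = 25 - 14 = 11

11


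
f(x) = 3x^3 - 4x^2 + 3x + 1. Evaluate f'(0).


Differentiate f(x) = 3x^3 - 4x^2 + 3x + 1 term by term:
f'(x) = 9x^2 - 8x + 3
Substitute x = 0:
f'(0) = 9 * 0^2 - 8 * 0 + 3
= 0 + 0 + 3
= 3

3


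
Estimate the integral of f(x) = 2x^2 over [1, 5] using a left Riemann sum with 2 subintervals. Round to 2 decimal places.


Left Riemann sum uses left endpoints of each subinterval.
Interval: [1, 5], n = 2
dx = (5 - 1) / 2 = 2
Left endpoints: [1, 3]
f values: [2, 18]
Sum = dx * (sum of f values)
= 2 * 20
= 40 = 40.00

40.00


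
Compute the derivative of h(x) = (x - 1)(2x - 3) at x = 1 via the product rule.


Let u(x) = x - 1 and v(x) = 2x - 3
u'(x) = 1
v'(x) = 2
Product rule: h'(x) = u'(x)*v(x) + u(x)*v'(x)
= 1 * (2x - 3) + (x - 1) * 2
At x = 1:
u(1) = 1 * 1 - 1 = 0
v(1) = 2 * 1 - 3 = -1
h'(1) = 1 * (-1) + 0 * 2
= -1 + 0
= -1

-1


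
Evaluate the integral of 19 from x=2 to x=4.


The integral of a constant k over [a, b] equals k * (b - a).
integral from 2 to 4 of 19 dx
= 19 * (4 - 2)
= 19 * 2
= 38

38


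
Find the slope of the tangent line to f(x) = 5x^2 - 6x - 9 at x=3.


The slope of the tangent line equals f'(x) at the point.
f(x) = 5x^2 - 6x - 9
f'(x) = 10x - 6
At x = 3:
f'(3) = 10 * 3 - 6
= 30 - 6
= 24

24


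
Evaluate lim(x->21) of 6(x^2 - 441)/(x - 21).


Direct substitution gives 0/0, so we factor the numerator.
Factor: 6(x^2 - 441) = 6 * (x - 21)(x + 21)
Cancel the common factor (x - 21):
6(x^2 - 441)/(x - 21) = 6 * (x + 21)
Now substitute x = 21:
= 6 * (21 + 21) = 252

252


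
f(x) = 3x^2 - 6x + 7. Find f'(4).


Differentiate term by term using power and sum rules:
f(x) = 3x^2 - 6x + 7
f'(x) = 6x - 6
Substitute x = 4:
f'(4) = 6 * 4 - 6
= 24 - 6
= 18

18


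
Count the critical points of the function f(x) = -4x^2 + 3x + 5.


Find where f'(x) = 0:
f'(x) = -8x + 3
Set f'(x) = 0:
-8x + 3 = 0
x = -3 / (-8) = 3/8
This is a linear equation in x, so there is exactly one solution.
Number of critical points: 1

1


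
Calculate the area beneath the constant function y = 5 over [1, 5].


The area under a constant function y = 5 is a rectangle.
Width = 5 - 1 = 4
Height = 5
Area = width * height
= 4 * 5
= 20

20


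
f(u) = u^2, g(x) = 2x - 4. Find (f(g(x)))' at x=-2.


Using the chain rule: (f(g(x)))' = f'(g(x)) * g'(x)
First, find g(-2):
g(-2) = 2 * (-2) - 4 = -8
Next, f'(u) = 2u
And g'(x) = 2
So f'(g(-2)) * g'(-2)
= 2 * (-8) * 2
= -32

-32


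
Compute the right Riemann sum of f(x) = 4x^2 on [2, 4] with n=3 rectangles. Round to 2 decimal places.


Right Riemann sum uses right endpoints of each subinterval.
Interval: [2, 4], n = 3
dx = (4 - 2) / 3 = 2/3
Right endpoints: [8/3, 10/3, 4]
f values: [256/9, 400/9, 64]
Sum = dx * (sum of f values)
= 2/3 * 1232/9
= 2464/27 ≈ 91.26

91.26


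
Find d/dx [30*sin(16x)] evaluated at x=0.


Apply the chain rule to differentiate 30*sin(16x):
d/dx [30*sin(16x)]
= 30 * cos(16x) * d/dx(16x)
= 30 * 16 * cos(16x)
= 480 * cos(16x)
Evaluate at x = 0:
= 480 * cos(0)
= 480 * 1
= 480

480


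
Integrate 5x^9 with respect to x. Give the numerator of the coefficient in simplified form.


Apply the power rule for integration:
integral of ax^n dx = a/(n+1) * x^(n+1) + C
integral of 5x^9 dx
= 5/10 * x^10 + C
= 1/2 * x^10 + C
The coefficient in lowest terms is 1/2, and its numerator is 1

1


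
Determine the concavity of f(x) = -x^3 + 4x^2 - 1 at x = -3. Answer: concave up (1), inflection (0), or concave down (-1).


Concavity is determined by the sign of f''(x).
f(x) = -x^3 + 4x^2 - 1
f'(x) = -3x^2 + 8x
f''(x) = -6x + 8
f''(-3) = -6 * (-3) + 8
= 18 + 8
= 26
Since f''(-3) > 0, the function is concave up (1)

1


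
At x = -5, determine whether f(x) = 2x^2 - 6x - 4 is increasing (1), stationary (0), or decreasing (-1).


Compute f'(x) to determine behavior:
f'(x) = 4x - 6
f'(-5) = 4 * (-5) - 6
= -20 - 6
= -26
Since f'(-5) < 0, the function is decreasing (-1)

-1


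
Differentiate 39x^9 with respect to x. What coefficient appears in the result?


We apply the power rule: d/dx [ax^n] = a*n * x^(n-1)
d/dx [39x^9]
= 39 * 9 * x^(9-1)
= 351x^8
The coefficient is 351

351


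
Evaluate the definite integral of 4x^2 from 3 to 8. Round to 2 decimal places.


Find the antiderivative of 4x^2:
F(x) = 4/3 * x^3
Apply the Fundamental Theorem of Calculus:
F(8) - F(3)
= 4/3 * 8^3 - 4/3 * 3^3
= 4/3 * (512 - 27)
= 4/3 * 485
= 1940/3 ≈ 646.67

646.67


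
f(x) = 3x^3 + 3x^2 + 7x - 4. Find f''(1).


First derivative:
f'(x) = 9x^2 + 6x + 7
Second derivative:
f''(x) = 18x + 6
Substitute x = 1:
f''(1) = 18 * 1 + 6
= 18 + 6
= 24

24


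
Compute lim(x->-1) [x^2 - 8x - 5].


Since polynomials are continuous, we use direct substitution.
lim(x->-1) of x^2 - 8x - 5
= 1 * (-1)^2 - 8 * (-1) - 5
= 1 + 8 - 5
= 4

4


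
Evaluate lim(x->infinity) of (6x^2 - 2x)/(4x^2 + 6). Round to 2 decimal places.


For limits at infinity with equal-degree polynomials,
we compare leading coefficients.
Numerator leading term: 6x^2
Denominator leading term: 4x^2
Divide both by x^2:
lim = (6 - 2/x) / (4 + 6/x^2)
As x -> infinity, the 1/x and 1/x^2 terms vanish:
= 6/4 = 3/2 = 1.50

1.50


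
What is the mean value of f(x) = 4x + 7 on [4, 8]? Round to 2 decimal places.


Average value = 1/(b-a) * integral from a to b of f(x) dx
First compute the integral of 4x + 7:
F(x) = 2x^2 + 7x
F(8) = 2 * 64 + 7 * 8 = 184
F(4) = 2 * 16 + 7 * 4 = 60
Integral = 184 - 60 = 124
Average = 124 / (8 - 4) = 124 / 4
= 31 = 31.00

31.00


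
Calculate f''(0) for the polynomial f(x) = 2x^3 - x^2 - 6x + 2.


First derivative:
f'(x) = 6x^2 - 2x - 6
Second derivative:
f''(x) = 12x - 2
Substitute x = 0:
f''(0) = 12 * 0 - 2
= 0 - 2
= -2

-2


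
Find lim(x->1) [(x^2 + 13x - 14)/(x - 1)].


Direct substitution gives 0/0, so we factor the numerator.
Factor: (x^2 + 13x - 14) = (x - 1)(x + 14)
Cancel the common factor (x - 1):
(x^2 + 13x - 14)/(x - 1) = (x + 14)
Now substitute x = 1:
= (1) - (-14) = 15

15


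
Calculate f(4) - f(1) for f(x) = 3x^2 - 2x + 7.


Net change = f(b) - f(a)
f(x) = 3x^2 - 2x + 7
Compute f(4):
f(4) = 3 * 4^2 - 2 * 4 + 7
= 48 - 8 + 7
= 47
Compute f(1):
f(1) = 3 * 1^2 - 2 * 1 + 7
= 3 - 2 + 7
= 8
Net change = 47 - 8 = 39

39


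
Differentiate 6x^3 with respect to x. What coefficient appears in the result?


We apply the power rule: d/dx [ax^n] = a*n * x^(n-1)
d/dx [6x^3]
= 6 * 3 * x^(3-1)
= 18x^2
The coefficient is 18

18


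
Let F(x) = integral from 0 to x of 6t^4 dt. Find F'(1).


By the Fundamental Theorem of Calculus (Part 1):
If F(x) = integral from 0 to x of f(t) dt, then F'(x) = f(x)
Here f(t) = 6t^4
So F'(x) = 6x^4
Evaluate at x = 1:
F'(1) = 6 * 1^4
= 6 * 1
= 6

6


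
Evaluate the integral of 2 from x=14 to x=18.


The integral of a constant k over [a, b] equals k * (b - a).
integral from 14 to 18 of 2 dx
= 2 * (18 - 14)
= 2 * 4
= 8

8


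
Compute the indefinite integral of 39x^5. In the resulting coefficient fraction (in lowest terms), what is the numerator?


Apply the power rule for integration:
integral of ax^n dx = a/(n+1) * x^(n+1) + C
integral of 39x^5 dx
= 39/6 * x^6 + C
= 13/2 * x^6 + C
The coefficient in lowest terms is 13/2, and its numerator is 13

13


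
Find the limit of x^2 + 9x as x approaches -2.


Since polynomials are continuous, we use direct substitution.
lim(x->-2) of x^2 + 9x
= 1 * (-2)^2 + 9 * (-2) + 0
= 4 - 18 + 0
= -14

-14


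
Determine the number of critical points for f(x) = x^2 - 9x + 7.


Find where f'(x) = 0:
f'(x) = 2x - 9
Set f'(x) = 0:
2x - 9 = 0
x = 9 / 2 = 9/2
This is a linear equation in x, so there is exactly one solution.
Number of critical points: 1

1


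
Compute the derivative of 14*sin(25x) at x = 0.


Apply the chain rule to differentiate 14*sin(25x):
d/dx [14*sin(25x)]
= 14 * cos(25x) * d/dx(25x)
= 14 * 25 * cos(25x)
= 350 * cos(25x)
Evaluate at x = 0:
= 350 * cos(0)
= 350 * 1
= 350

350


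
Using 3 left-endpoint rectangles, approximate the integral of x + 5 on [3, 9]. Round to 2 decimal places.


Left Riemann sum uses left endpoints of each subinterval.
Interval: [3, 9], n = 3
dx = (9 - 3) / 3 = 2
Left endpoints: [3, 5, 7]
f values: [8, 10, 12]
Sum = dx * (sum of f values)
= 2 * 30
= 60 = 60.00

60.00


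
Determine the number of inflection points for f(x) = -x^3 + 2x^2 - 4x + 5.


Inflection points occur where f''(x) = 0 and concavity changes.
f(x) = -x^3 + 2x^2 - 4x + 5
f'(x) = -3x^2 + 4x - 4
f''(x) = -6x + 4
Set f''(x) = 0:
-6x + 4 = 0
x = -4 / (-6) = 2/3
Since f''(x) is linear (degree 1), it changes sign at this point.
Therefore there is exactly 1 inflection point.

1


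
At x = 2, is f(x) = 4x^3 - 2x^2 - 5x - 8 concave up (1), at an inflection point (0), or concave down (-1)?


Concavity is determined by the sign of f''(x).
f(x) = 4x^3 - 2x^2 - 5x - 8
f'(x) = 12x^2 - 4x - 5
f''(x) = 24x - 4
f''(2) = 24 * 2 - 4
= 48 - 4
= 44
Since f''(2) > 0, the function is concave up (1)

1


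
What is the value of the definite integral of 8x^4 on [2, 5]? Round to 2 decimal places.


Find the antiderivative of 8x^4:
F(x) = 8/5 * x^5
Apply the Fundamental Theorem of Calculus:
F(5) - F(2)
= 8/5 * 5^5 - 8/5 * 2^5
= 8/5 * (3125 - 32)
= 8/5 * 3093
= 24744/5 = 4948.80

4948.80


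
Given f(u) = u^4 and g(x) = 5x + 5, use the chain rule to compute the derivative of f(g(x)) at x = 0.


Using the chain rule: (f(g(x)))' = f'(g(x)) * g'(x)
First, find g(0):
g(0) = 5 * 0 + 5 = 5
Next, f'(u) = 4u^3
And g'(x) = 5
So f'(g(0)) * g'(0)
= 4 * 5^3 * 5
= 4 * 125 * 5
= 2500

2500


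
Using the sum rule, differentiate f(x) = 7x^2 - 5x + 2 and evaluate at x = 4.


Differentiate term by term using power and sum rules:
f(x) = 7x^2 - 5x + 2
f'(x) = 14x - 5
Substitute x = 4:
f'(4) = 14 * 4 - 5
= 56 - 5
= 51

51


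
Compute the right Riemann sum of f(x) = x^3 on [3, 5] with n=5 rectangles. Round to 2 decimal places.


Right Riemann sum uses right endpoints of each subinterval.
Interval: [3, 5], n = 5
dx = (5 - 3) / 5 = 2/5
Right endpoints: [17/5, 19/5, 21/5, 23/5, 5]
f values: [4913/125, 6859/125, 9261/125, 12167/125, 125]
Sum = dx * (sum of f values)
= 2/5 * 1953/5
= 3906/25 = 156.24

156.24


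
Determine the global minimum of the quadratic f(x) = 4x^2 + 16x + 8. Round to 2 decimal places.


For a quadratic f(x) = ax^2 + bx + c with a > 0, the minimum is at the vertex.
Vertex x-coordinate: x = -b/(2a)
x = -(16) / (2 * 4)
x = -16/8 = -2
Substitute back to find the minimum value:
f(-2) = 4 * (-2)^2 + 16 * (-2) + 8
= 16 - 32 + 8
= -8 = -8.00

-8.00


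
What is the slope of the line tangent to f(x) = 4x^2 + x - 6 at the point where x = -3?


The slope of the tangent line equals f'(x) at the point.
f(x) = 4x^2 + x - 6
f'(x) = 8x + 1
At x = -3:
f'(-3) = 8 * (-3) + 1
= -24 + 1
= -23

-23


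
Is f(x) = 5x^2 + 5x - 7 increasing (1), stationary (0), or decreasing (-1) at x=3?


Compute f'(x) to determine behavior:
f'(x) = 10x + 5
f'(3) = 10 * 3 + 5
= 30 + 5
= 35
Since f'(3) > 0, the function is increasing (1)

1


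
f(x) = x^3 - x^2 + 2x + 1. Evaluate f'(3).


Differentiate f(x) = x^3 - x^2 + 2x + 1 term by term:
f'(x) = 3x^2 - 2x + 2
Substitute x = 3:
f'(3) = 3 * 3^2 - 2 * 3 + 2
= 27 - 6 + 2
= 23

23


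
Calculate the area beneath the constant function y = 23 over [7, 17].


The area under a constant function y = 23 is a rectangle.
Width = 17 - 7 = 10
Height = 23
Area = width * height
= 10 * 23
= 230

230


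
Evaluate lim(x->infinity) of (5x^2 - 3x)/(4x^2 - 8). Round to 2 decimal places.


For limits at infinity with equal-degree polynomials,
we compare leading coefficients.
Numerator leading term: 5x^2
Denominator leading term: 4x^2
Divide both by x^2:
lim = (5 - 3/x) / (4 - 8/x^2)
As x -> infinity, the 1/x and 1/x^2 terms vanish:
= 5/4 = 1.25

1.25


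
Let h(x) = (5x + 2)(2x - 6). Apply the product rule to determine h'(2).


Let u(x) = 5x + 2 and v(x) = 2x - 6
u'(x) = 5
v'(x) = 2
Product rule: h'(x) = u'(x)*v(x) + u(x)*v'(x)
= 5 * (2x - 6) + (5x + 2) * 2
At x = 2:
u(2) = 5 * 2 + 2 = 12
v(2) = 2 * 2 - 6 = -2
h'(2) = 5 * (-2) + 12 * 2
= -10 + 24
= 14

14


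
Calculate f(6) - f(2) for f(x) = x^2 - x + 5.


Net change = f(b) - f(a)
f(x) = x^2 - x + 5
Compute f(6):
f(6) = 1 * 6^2 - 1 * 6 + 5
= 36 - 6 + 5
= 35
Compute f(2):
f(2) = 1 * 2^2 - 1 * 2 + 5
= 4 - 2 + 5
= 7
Net change = 35 - 7 = 28

28


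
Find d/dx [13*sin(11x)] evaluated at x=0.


Apply the chain rule to differentiate 13*sin(11x):
d/dx [13*sin(11x)]
= 13 * cos(11x) * d/dx(11x)
= 13 * 11 * cos(11x)
= 143 * cos(11x)
Evaluate at x = 0:
= 143 * cos(0)
= 143 * 1
= 143

143


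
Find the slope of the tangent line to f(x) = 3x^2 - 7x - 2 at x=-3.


The slope of the tangent line equals f'(x) at the point.
f(x) = 3x^2 - 7x - 2
f'(x) = 6x - 7
At x = -3:
f'(-3) = 6 * (-3) - 7
= -18 - 7
= -25

-25


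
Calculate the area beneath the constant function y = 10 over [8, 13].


The area under a constant function y = 10 is a rectangle.
Width = 13 - 8 = 5
Height = 10
Area = width * height
= 5 * 10
= 50

50


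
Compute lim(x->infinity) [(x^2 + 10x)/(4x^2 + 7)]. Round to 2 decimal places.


For limits at infinity with equal-degree polynomials,
we compare leading coefficients.
Numerator leading term: x^2
Denominator leading term: 4x^2
Divide both by x^2:
lim = (1 + 10/x) / (4 + 7/x^2)
As x -> infinity, the 1/x and 1/x^2 terms vanish:
= 1/4 = 0.25

0.25


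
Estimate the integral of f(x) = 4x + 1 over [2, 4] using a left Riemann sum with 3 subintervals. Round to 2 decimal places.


Left Riemann sum uses left endpoints of each subinterval.
Interval: [2, 4], n = 3
dx = (4 - 2) / 3 = 2/3
Left endpoints: [2, 8/3, 10/3]
f values: [9, 35/3, 43/3]
Sum = dx * (sum of f values)
= 2/3 * 35
= 70/3 ≈ 23.33

23.33


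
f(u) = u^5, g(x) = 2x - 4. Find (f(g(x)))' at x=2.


Using the chain rule: (f(g(x)))' = f'(g(x)) * g'(x)
First, find g(2):
g(2) = 2 * 2 - 4 = 0
Next, f'(u) = 5u^4
And g'(x) = 2
So f'(g(2)) * g'(2)
= 5 * 0^4 * 2
= 5 * 0 * 2
= 0

0


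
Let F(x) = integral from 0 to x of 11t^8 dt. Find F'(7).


By the Fundamental Theorem of Calculus (Part 1):
If F(x) = integral from 0 to x of f(t) dt, then F'(x) = f(x)
Here f(t) = 11t^8
So F'(x) = 11x^8
Evaluate at x = 7:
F'(7) = 11 * 7^8
= 11 * 5764801
= 63412811

63412811


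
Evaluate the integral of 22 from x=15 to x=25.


The integral of a constant k over [a, b] equals k * (b - a).
integral from 15 to 25 of 22 dx
= 22 * (25 - 15)
= 22 * 10
= 220

220


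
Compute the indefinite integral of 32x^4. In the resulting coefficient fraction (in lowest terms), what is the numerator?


Apply the power rule for integration:
integral of ax^n dx = a/(n+1) * x^(n+1) + C
integral of 32x^4 dx
= 32/5 * x^5 + C
The coefficient in lowest terms is 32/5, and its numerator is 32

32


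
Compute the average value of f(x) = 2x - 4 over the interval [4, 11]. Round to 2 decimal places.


Average value = 1/(b-a) * integral from a to b of f(x) dx
First compute the integral of 2x - 4:
F(x) = x^2 - 4x
F(11) = 1 * 121 - 4 * 11 = 77
F(4) = 1 * 16 - 4 * 4 = 0
Integral = 77 - 0 = 77
Average = 77 / (11 - 4) = 77 / 7
= 11 = 11.00

11.00


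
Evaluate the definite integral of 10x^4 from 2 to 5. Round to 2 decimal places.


Find the antiderivative of 10x^4:
F(x) = 10/5 * x^5
Apply the Fundamental Theorem of Calculus:
F(5) - F(2)
= 10/5 * 5^5 - 10/5 * 2^5
= 10/5 * (3125 - 32)
= 10/5 * 3093
= 6186 = 6186.00

6186.00


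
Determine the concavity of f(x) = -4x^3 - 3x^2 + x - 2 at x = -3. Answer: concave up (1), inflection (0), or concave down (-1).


Concavity is determined by the sign of f''(x).
f(x) = -4x^3 - 3x^2 + x - 2
f'(x) = -12x^2 - 6x + 1
f''(x) = -24x - 6
f''(-3) = -24 * (-3) - 6
= 72 - 6
= 66
Since f''(-3) > 0, the function is concave up (1)

1


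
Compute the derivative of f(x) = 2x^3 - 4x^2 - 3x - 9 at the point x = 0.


Differentiate f(x) = 2x^3 - 4x^2 - 3x - 9 term by term:
f'(x) = 6x^2 - 8x - 3
Substitute x = 0:
f'(0) = 6 * 0^2 - 8 * 0 - 3
= 0 + 0 - 3
= -3

-3


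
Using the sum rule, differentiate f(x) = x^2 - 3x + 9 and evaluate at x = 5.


Differentiate term by term using power and sum rules:
f(x) = x^2 - 3x + 9
f'(x) = 2x - 3
Substitute x = 5:
f'(5) = 2 * 5 - 3
= 10 - 3
= 7

7


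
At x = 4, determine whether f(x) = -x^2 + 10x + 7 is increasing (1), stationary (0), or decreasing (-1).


Compute f'(x) to determine behavior:
f'(x) = -2x + 10
f'(4) = -2 * 4 + 10
= -8 + 10
= 2
Since f'(4) > 0, the function is increasing (1)

1


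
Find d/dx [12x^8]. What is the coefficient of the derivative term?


We apply the power rule: d/dx [ax^n] = a*n * x^(n-1)
d/dx [12x^8]
= 12 * 8 * x^(8-1)
= 96x^7
The coefficient is 96

96


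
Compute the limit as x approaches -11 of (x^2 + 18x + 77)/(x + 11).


Direct substitution gives 0/0, so we factor the numerator.
Factor: (x^2 + 18x + 77) = (x + 11)(x + 7)
Cancel the common factor (x + 11):
(x^2 + 18x + 77)/(x + 11) = (x + 7)
Now substitute x = -11:
= (-11) - (-7) = -4

-4


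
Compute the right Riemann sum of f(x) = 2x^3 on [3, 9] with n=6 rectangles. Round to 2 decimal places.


Right Riemann sum uses right endpoints of each subinterval.
Interval: [3, 9], n = 6
dx = (9 - 3) / 6 = 1
Right endpoints: [4, 5, 6, 7, 8, 9]
f values: [128, 250, 432, 686, 1024, 1458]
Sum = dx * (sum of f values)
= 1 * 3978
= 3978 = 3978.00

3978.00


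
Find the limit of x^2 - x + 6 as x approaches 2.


Since polynomials are continuous, we use direct substitution.
lim(x->2) of x^2 - x + 6
= 1 * 2^2 - 1 * 2 + 6
= 4 - 2 + 6
= 8

8


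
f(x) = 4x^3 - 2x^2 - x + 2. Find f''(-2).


First derivative:
f'(x) = 12x^2 - 4x - 1
Second derivative:
f''(x) = 24x - 4
Substitute x = -2:
f''(-2) = 24 * (-2) - 4
= -48 - 4
= -52

-52


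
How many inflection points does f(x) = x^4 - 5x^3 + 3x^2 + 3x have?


Inflection points occur where f''(x) = 0 and concavity changes.
f(x) = x^4 - 5x^3 + 3x^2 + 3x
f'(x) = 4x^3 - 15x^2 + 6x + 3
f''(x) = 12x^2 - 30x + 6
This is a quadratic in x. Use the discriminant to count real roots.
Discriminant = (-30)^2 - 4 * 12 * 6
= 900 - 288
= 612
Since discriminant > 0, f''(x) = 0 has 2 distinct real solutions.
A quadratic with two distinct real roots changes sign at each root, so concavity changes at both.
Number of inflection points: 2

2


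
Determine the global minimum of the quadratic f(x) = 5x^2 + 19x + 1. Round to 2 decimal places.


For a quadratic f(x) = ax^2 + bx + c with a > 0, the minimum is at the vertex.
Vertex x-coordinate: x = -b/(2a)
x = -(19) / (2 * 5)
x = -19/10
Substitute back to find the minimum value:
f(-19/10) = 5 * (-19/10)^2 + 19 * (-19/10) + 1
= 361/20 - 361/10 + 1
= -341/20 = -17.05

-17.05


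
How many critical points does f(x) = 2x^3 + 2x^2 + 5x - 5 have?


Find where f'(x) = 0:
f(x) = 2x^3 + 2x^2 + 5x - 5
f'(x) = 6x^2 + 4x + 5
This is a quadratic in x. Use the discriminant to count real roots.
Discriminant = (4)^2 - 4 * 6 * 5
= 16 - 120
= -104
Since discriminant < 0, f'(x) = 0 has no real solutions.
Number of critical points: 0

0


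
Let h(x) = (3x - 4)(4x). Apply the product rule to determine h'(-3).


Let u(x) = 3x - 4 and v(x) = 4x
u'(x) = 3
v'(x) = 4
Product rule: h'(x) = u'(x)*v(x) + u(x)*v'(x)
= 3 * (4x) + (3x - 4) * 4
At x = -3:
u(-3) = 3 * (-3) - 4 = -13
v(-3) = 4 * (-3) + 0 = -12
h'(-3) = 3 * (-12) + (-13) * 4
= -36 - 52
= -88

-88


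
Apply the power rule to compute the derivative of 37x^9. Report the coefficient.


We apply the power rule: d/dx [ax^n] = a*n * x^(n-1)
d/dx [37x^9]
= 37 * 9 * x^(9-1)
= 333x^8
The coefficient is 333

333


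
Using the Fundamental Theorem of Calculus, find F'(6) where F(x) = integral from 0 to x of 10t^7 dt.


By the Fundamental Theorem of Calculus (Part 1):
If F(x) = integral from 0 to x of f(t) dt, then F'(x) = f(x)
Here f(t) = 10t^7
So F'(x) = 10x^7
Evaluate at x = 6:
F'(6) = 10 * 6^7
= 10 * 279936
= 2799360

2799360


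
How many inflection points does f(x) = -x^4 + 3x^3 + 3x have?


Inflection points occur where f''(x) = 0 and concavity changes.
f(x) = -x^4 + 3x^3 + 3x
f'(x) = -4x^3 + 9x^2 + 3
f''(x) = -12x^2 + 18x
This is a quadratic in x. Use the discriminant to count real roots.
Discriminant = (18)^2 - 4 * (-12) * 0
= 324 - 0
= 324
Since discriminant > 0, f''(x) = 0 has 2 distinct real solutions.
A quadratic with two distinct real roots changes sign at each root, so concavity changes at both.
Number of inflection points: 2

2


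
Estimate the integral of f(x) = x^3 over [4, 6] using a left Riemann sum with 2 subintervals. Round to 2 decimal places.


Left Riemann sum uses left endpoints of each subinterval.
Interval: [4, 6], n = 2
dx = (6 - 4) / 2 = 1
Left endpoints: [4, 5]
f values: [64, 125]
Sum = dx * (sum of f values)
= 1 * 189
= 189 = 189.00

189.00


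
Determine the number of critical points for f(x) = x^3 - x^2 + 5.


Find where f'(x) = 0:
f(x) = x^3 - x^2 + 5
f'(x) = 3x^2 - 2x
This is a quadratic in x. Use the discriminant to count real roots.
Discriminant = (-2)^2 - 4 * 3 * 0
= 4 - 0
= 4
Since discriminant > 0, f'(x) = 0 has 2 real solutions.
Number of critical points: 2

2


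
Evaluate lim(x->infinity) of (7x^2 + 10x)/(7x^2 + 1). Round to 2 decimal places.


For limits at infinity with equal-degree polynomials,
we compare leading coefficients.
Numerator leading term: 7x^2
Denominator leading term: 7x^2
Divide both by x^2:
lim = (7 + 10/x) / (7 + 1/x^2)
As x -> infinity, the 1/x and 1/x^2 terms vanish:
= 7/7 = 1 = 1.00

1.00


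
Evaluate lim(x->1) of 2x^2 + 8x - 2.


Since polynomials are continuous, we use direct substitution.
lim(x->1) of 2x^2 + 8x - 2
= 2 * 1^2 + 8 * 1 - 2
= 2 + 8 - 2
= 8

8


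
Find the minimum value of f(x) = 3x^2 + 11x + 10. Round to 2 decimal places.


For a quadratic f(x) = ax^2 + bx + c with a > 0, the minimum is at the vertex.
Vertex x-coordinate: x = -b/(2a)
x = -(11) / (2 * 3)
x = -11/6
Substitute back to find the minimum value:
f(-11/6) = 3 * (-11/6)^2 + 11 * (-11/6) + 10
= 121/12 - 121/6 + 10
= -1/12 ≈ -0.08

-0.08


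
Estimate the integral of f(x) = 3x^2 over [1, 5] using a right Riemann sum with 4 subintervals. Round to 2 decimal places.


Right Riemann sum uses right endpoints of each subinterval.
Interval: [1, 5], n = 4
dx = (5 - 1) / 4 = 1
Right endpoints: [2, 3, 4, 5]
f values: [12, 27, 48, 75]
Sum = dx * (sum of f values)
= 1 * 162
= 162 = 162.00

162.00


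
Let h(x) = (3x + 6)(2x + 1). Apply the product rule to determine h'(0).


Let u(x) = 3x + 6 and v(x) = 2x + 1
u'(x) = 3
v'(x) = 2
Product rule: h'(x) = u'(x)*v(x) + u(x)*v'(x)
= 3 * (2x + 1) + (3x + 6) * 2
At x = 0:
u(0) = 3 * 0 + 6 = 6
v(0) = 2 * 0 + 1 = 1
h'(0) = 3 * 1 + 6 * 2
= 3 + 12
= 15

15


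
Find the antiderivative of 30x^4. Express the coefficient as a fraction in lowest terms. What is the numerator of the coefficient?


Apply the power rule for integration:
integral of ax^n dx = a/(n+1) * x^(n+1) + C
integral of 30x^4 dx
= 30/5 * x^5 + C
= 6 * x^5 + C
The coefficient in lowest terms is 6 = 6/1, so its numerator is 6

6


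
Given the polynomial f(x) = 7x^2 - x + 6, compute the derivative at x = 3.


Differentiate term by term using power and sum rules:
f(x) = 7x^2 - x + 6
f'(x) = 14x - 1
Substitute x = 3:
f'(3) = 14 * 3 - 1
= 42 - 1
= 41

41


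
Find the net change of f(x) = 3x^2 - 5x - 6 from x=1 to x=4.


Net change = f(b) - f(a)
f(x) = 3x^2 - 5x - 6
Compute f(4):
f(4) = 3 * 4^2 - 5 * 4 - 6
= 48 - 20 - 6
= 22
Compute f(1):
f(1) = 3 * 1^2 - 5 * 1 - 6
= 3 - 5 - 6
= -8
Net change = 22 - (-8) = 30

30


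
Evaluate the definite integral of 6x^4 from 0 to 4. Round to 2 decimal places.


Find the antiderivative of 6x^4:
F(x) = 6/5 * x^5
Apply the Fundamental Theorem of Calculus:
F(4) - F(0)
= 6/5 * 4^5 - 6/5 * 0^5
= 6/5 * (1024 - 0)
= 6/5 * 1024
= 6144/5 = 1228.80

1228.80


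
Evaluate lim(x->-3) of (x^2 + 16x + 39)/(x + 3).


Direct substitution gives 0/0, so we factor the numerator.
Factor: (x^2 + 16x + 39) = (x + 3)(x + 13)
Cancel the common factor (x + 3):
(x^2 + 16x + 39)/(x + 3) = (x + 13)
Now substitute x = -3:
= (-3) - (-13) = 10

10


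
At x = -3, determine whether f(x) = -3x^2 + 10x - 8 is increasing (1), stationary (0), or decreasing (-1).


Compute f'(x) to determine behavior:
f'(x) = -6x + 10
f'(-3) = -6 * (-3) + 10
= 18 + 10
= 28
Since f'(-3) > 0, the function is increasing (1)

1


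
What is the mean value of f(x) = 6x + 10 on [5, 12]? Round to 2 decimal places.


Average value = 1/(b-a) * integral from a to b of f(x) dx
First compute the integral of 6x + 10:
F(x) = 3x^2 + 10x
F(12) = 3 * 144 + 10 * 12 = 552
F(5) = 3 * 25 + 10 * 5 = 125
Integral = 552 - 125 = 427
Average = 427 / (12 - 5) = 427 / 7
= 61 = 61.00

61.00


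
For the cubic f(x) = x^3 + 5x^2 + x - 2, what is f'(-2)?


Differentiate f(x) = x^3 + 5x^2 + x - 2 term by term:
f'(x) = 3x^2 + 10x + 1
Substitute x = -2:
f'(-2) = 3 * (-2)^2 + 10 * (-2) + 1
= 12 - 20 + 1
= -7

-7


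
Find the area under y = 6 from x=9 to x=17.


The area under a constant function y = 6 is a rectangle.
Width = 17 - 9 = 8
Height = 6
Area = width * height
= 8 * 6
= 48

48


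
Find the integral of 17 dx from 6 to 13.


The integral of a constant k over [a, b] equals k * (b - a).
integral from 6 to 13 of 17 dx
= 17 * (13 - 6)
= 17 * 7
= 119

119


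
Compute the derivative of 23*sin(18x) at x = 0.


Apply the chain rule to differentiate 23*sin(18x):
d/dx [23*sin(18x)]
= 23 * cos(18x) * d/dx(18x)
= 23 * 18 * cos(18x)
= 414 * cos(18x)
Evaluate at x = 0:
= 414 * cos(0)
= 414 * 1
= 414

414


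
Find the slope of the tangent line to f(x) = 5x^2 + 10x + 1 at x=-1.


The slope of the tangent line equals f'(x) at the point.
f(x) = 5x^2 + 10x + 1
f'(x) = 10x + 10
At x = -1:
f'(-1) = 10 * (-1) + 10
= -10 + 10
= 0

0


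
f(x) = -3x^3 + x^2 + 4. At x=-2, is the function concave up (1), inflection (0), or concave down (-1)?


Concavity is determined by the sign of f''(x).
f(x) = -3x^3 + x^2 + 4
f'(x) = -9x^2 + 2x
f''(x) = -18x + 2
f''(-2) = -18 * (-2) + 2
= 36 + 2
= 38
Since f''(-2) > 0, the function is concave up (1)

1


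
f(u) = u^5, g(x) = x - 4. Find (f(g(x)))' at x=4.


Using the chain rule: (f(g(x)))' = f'(g(x)) * g'(x)
First, find g(4):
g(4) = 1 * 4 - 4 = 0
Next, f'(u) = 5u^4
And g'(x) = 1
So f'(g(4)) * g'(4)
= 5 * 0^4 * 1
= 5 * 0 * 1
= 0

0


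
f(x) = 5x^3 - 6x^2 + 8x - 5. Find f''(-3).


First derivative:
f'(x) = 15x^2 - 12x + 8
Second derivative:
f''(x) = 30x - 12
Substitute x = -3:
f''(-3) = 30 * (-3) - 12
= -90 - 12
= -102

-102


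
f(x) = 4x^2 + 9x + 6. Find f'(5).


Differentiate term by term using power and sum rules:
f(x) = 4x^2 + 9x + 6
f'(x) = 8x + 9
Substitute x = 5:
f'(5) = 8 * 5 + 9
= 40 + 9
= 49

49


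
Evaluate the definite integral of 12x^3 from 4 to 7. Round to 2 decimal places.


Find the antiderivative of 12x^3:
F(x) = 12/4 * x^4
Apply the Fundamental Theorem of Calculus:
F(7) - F(4)
= 12/4 * 7^4 - 12/4 * 4^4
= 12/4 * (2401 - 256)
= 12/4 * 2145
= 6435 = 6435.00

6435.00
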